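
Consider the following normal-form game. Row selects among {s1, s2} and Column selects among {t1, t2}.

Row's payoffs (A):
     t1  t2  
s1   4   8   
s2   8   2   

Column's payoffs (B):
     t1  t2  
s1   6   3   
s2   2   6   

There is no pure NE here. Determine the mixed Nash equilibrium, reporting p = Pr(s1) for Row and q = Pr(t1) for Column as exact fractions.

In a mixed NE each player is indifferent between their pure strategies, so the opponent's mix sets the indifference.
Column indifferent between t1 and t2: p·6 + (1−p)·2 = p·3 + (1−p)·6 ⟹ 2 + 4p = 6 + (-3)p ⟹ p = 4/7.
Row indifferent between s1 and s2: q·4 + (1−q)·8 = q·8 + (1−q)·2 ⟹ 8 + (-4)q = 2 + 6q ⟹ q = 3/5.

p = 4/7, q = 3/5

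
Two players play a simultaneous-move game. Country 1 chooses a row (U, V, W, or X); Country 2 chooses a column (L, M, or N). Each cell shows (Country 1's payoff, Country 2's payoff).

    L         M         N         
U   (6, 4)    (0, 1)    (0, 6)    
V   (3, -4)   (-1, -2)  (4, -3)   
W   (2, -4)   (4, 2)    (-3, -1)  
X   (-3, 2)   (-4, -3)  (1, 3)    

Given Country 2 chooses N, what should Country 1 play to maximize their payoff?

With Country 2 fixed at N, Country 1's payoffs are: U → 0, V → 4, W → -3, X → 1.
The maximum is 4, achieved by V.

V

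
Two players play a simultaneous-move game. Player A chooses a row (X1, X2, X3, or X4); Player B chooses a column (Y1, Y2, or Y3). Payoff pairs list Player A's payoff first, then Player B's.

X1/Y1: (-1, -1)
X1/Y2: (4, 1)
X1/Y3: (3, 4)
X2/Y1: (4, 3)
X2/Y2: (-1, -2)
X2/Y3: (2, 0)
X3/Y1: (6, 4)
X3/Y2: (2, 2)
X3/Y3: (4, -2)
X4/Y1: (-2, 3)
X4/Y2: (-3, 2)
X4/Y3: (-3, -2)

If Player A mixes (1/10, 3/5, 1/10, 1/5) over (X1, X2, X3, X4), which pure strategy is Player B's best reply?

Y1

Player B's best reply maximizes expected payoff against the mix.
Y1: (1/10)·(-1) + (3/5)·3 + (1/10)·4 + (1/5)·3 = 27/10
Y2: (1/10)·1 + (3/5)·(-2) + (1/10)·2 + (1/5)·2 = -1/2
Y3: (1/10)·4 + (3/5)·0 + (1/10)·(-2) + (1/5)·(-2) = -1/5
Highest expected payoff is 27/10, from Y1.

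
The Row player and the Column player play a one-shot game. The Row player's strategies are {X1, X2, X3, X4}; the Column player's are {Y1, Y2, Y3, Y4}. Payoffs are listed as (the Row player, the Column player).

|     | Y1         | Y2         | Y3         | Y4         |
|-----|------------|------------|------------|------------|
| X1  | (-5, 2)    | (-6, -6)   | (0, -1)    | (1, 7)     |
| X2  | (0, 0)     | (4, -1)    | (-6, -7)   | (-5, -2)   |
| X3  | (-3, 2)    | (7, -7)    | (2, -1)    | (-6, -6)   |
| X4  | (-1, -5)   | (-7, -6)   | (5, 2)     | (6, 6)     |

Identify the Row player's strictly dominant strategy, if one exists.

No strictly dominant strategy

A strategy is strictly dominant if it gives the Row player a strictly higher payoff than every other strategy, against every choice by the opponent.
X1 is not dominant: against Y1, X2 gives 0 > -5.
X2 is not dominant: against Y2, X3 gives 7 > 4.
X3 is not dominant: against Y1, X2 gives 0 > -3.
X4 is not dominant: against Y1, X2 gives 0 > -1.
No single strategy is best against every opponent action.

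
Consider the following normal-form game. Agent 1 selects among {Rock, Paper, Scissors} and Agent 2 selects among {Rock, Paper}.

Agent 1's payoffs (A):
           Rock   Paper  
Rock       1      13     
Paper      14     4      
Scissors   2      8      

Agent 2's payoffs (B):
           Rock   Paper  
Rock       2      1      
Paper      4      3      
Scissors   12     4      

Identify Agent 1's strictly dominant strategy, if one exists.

Check whether one of Agent 1's strategies beats all alternatives regardless of what the opponent does.
Rock is not dominant: against Rock, Paper gives 14 > 1.
Paper is not dominant: against Paper, Rock gives 13 > 4.
Scissors is not dominant: against Rock, Paper gives 14 > 2.
No single strategy is best against every opponent action.

No strictly dominant strategy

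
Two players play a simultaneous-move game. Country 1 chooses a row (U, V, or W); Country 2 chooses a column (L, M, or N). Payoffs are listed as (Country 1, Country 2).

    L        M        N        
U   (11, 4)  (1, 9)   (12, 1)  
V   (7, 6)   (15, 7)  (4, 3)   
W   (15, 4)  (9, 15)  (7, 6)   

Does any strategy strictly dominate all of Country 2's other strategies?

M

Check whether one of Country 2's strategies beats all alternatives regardless of what the opponent does.
M strictly dominates: vs U: 9 > each of {4, 1}; vs V: 7 > each of {6, 3}; vs W: 15 > each of {4, 6}.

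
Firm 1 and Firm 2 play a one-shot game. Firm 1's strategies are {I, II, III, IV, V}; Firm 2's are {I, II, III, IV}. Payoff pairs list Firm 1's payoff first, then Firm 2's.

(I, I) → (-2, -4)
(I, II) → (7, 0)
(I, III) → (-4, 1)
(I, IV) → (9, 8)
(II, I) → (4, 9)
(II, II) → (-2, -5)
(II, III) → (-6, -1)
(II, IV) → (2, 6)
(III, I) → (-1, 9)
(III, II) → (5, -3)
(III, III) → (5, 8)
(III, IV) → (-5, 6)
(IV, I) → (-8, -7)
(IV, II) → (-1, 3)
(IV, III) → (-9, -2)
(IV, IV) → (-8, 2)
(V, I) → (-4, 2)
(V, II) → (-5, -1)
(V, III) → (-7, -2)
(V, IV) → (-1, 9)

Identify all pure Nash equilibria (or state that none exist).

(I, IV) and (II, I)

A profile is a Nash equilibrium when each player is best-responding to the other.
Firm 1's best responses — vs I: II (payoff 4); vs II: I (payoff 7); vs III: III (payoff 5); vs IV: I (payoff 9).
Firm 2's best responses — vs I: IV (payoff 8); vs II: I (payoff 9); vs III: I (payoff 9); vs IV: II (payoff 3); vs V: IV (payoff 9).
Mutual best responses occur at (I, IV) and (II, I); at each, neither player gains by switching.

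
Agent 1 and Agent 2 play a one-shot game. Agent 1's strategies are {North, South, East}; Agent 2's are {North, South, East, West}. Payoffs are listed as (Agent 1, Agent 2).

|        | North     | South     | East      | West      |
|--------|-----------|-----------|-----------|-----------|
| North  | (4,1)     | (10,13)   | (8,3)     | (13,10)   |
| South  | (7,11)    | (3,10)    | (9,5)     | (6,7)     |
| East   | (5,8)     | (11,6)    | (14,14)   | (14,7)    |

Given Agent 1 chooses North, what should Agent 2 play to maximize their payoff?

With Agent 1 fixed at North, Agent 2's payoffs are: North → 1, South → 13, East → 3, West → 10.
The maximum is 13, achieved by South.

South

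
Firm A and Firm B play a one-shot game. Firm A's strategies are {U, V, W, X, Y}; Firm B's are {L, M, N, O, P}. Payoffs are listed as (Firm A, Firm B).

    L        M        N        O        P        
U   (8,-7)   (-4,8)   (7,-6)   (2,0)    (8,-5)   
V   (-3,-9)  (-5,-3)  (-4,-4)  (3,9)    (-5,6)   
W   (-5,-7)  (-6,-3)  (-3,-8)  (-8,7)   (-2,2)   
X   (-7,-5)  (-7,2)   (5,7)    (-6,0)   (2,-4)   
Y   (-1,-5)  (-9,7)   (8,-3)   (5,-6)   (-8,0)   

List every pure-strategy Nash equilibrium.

Find each player's best response to every opponent strategy; NE are the intersections.
Firm A's best responses — vs L: U (payoff 8); vs M: U (payoff -4); vs N: Y (payoff 8); vs O: Y (payoff 5); vs P: U (payoff 8).
Firm B's best responses — vs U: M (payoff 8); vs V: O (payoff 9); vs W: O (payoff 7); vs X: N (payoff 7); vs Y: M (payoff 7).
The only mutual best response is (U, M); neither player gains by switching there.

(U, M)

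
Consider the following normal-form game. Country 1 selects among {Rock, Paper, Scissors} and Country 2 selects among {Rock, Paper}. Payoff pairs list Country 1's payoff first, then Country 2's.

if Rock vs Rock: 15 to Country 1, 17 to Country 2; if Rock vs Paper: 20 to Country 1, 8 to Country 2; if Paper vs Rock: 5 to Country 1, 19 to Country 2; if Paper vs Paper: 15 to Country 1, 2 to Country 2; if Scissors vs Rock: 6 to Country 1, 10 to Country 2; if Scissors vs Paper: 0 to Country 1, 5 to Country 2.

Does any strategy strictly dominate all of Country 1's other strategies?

Check whether one of Country 1's strategies beats all alternatives regardless of what the opponent does.
Rock strictly dominates: vs Rock: 15 > each of {5, 6}; vs Paper: 20 > each of {15, 0}.

Rock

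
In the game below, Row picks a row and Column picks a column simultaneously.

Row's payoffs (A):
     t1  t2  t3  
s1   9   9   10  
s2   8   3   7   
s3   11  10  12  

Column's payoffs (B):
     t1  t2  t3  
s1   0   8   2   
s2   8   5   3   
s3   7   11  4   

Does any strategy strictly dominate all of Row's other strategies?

s3

A strategy is strictly dominant if it gives Row a strictly higher payoff than every other strategy, against every choice by the opponent.
s3 strictly dominates: vs t1: 11 > each of {9, 8}; vs t2: 10 > each of {9, 3}; vs t3: 12 > each of {10, 7}.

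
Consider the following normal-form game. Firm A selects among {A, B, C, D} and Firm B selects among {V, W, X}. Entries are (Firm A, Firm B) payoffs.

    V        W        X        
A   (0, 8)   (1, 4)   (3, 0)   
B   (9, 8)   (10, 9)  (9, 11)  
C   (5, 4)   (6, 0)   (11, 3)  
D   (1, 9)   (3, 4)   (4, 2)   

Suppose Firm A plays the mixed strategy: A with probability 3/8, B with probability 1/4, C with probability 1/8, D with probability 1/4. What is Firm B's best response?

Compute Firm B's expected payoff from each pure strategy against the given mix.
V: (3/8)·8 + (1/4)·8 + (1/8)·4 + (1/4)·9 = 31/4
W: (3/8)·4 + (1/4)·9 + (1/8)·0 + (1/4)·4 = 19/4
X: (3/8)·0 + (1/4)·11 + (1/8)·3 + (1/4)·2 = 29/8
Highest expected payoff is 31/4, from V.

V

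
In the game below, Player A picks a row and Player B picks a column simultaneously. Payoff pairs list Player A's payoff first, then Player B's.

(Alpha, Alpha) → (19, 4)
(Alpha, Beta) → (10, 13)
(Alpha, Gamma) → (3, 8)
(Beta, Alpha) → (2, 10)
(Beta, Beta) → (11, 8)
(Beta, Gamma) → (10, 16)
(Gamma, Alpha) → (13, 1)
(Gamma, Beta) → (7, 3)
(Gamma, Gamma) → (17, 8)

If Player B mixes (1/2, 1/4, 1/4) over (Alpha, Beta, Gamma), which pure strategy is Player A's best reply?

Alpha

Player A's best reply maximizes expected payoff against the mix.
Alpha: (1/2)·19 + (1/4)·10 + (1/4)·3 = 51/4
Beta: (1/2)·2 + (1/4)·11 + (1/4)·10 = 25/4
Gamma: (1/2)·13 + (1/4)·7 + (1/4)·17 = 25/2
Highest expected payoff is 51/4, from Alpha.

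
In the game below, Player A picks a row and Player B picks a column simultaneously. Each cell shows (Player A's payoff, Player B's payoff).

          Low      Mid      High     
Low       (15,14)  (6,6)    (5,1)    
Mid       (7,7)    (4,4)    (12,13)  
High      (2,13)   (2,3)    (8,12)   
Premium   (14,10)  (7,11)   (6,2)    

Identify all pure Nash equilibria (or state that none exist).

(Low, Low), (Mid, High), and (Premium, Mid)

Find each player's best response to every opponent strategy; NE are the intersections.
Player A's best responses — vs Low: Low (payoff 15); vs Mid: Premium (payoff 7); vs High: Mid (payoff 12).
Player B's best responses — vs Low: Low (payoff 14); vs Mid: High (payoff 13); vs High: Low (payoff 13); vs Premium: Mid (payoff 11).
Mutual best responses occur at (Low, Low), (Mid, High), and (Premium, Mid); at each, neither player gains by switching.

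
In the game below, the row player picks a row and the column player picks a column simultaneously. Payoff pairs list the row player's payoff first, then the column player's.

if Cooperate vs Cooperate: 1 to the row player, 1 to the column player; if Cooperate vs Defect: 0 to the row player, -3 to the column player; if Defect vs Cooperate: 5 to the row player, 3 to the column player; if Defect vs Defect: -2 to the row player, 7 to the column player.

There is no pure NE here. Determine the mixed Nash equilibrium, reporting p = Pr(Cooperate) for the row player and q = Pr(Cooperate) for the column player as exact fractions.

Each player's mixing probability is pinned down by making the *other* player indifferent.
The column player indifferent between Cooperate and Defect: p·1 + (1−p)·3 = p·(-3) + (1−p)·7 ⟹ 3 + (-2)p = 7 + (-10)p ⟹ p = 1/2.
The row player indifferent between Cooperate and Defect: q·1 + (1−q)·0 = q·5 + (1−q)·(-2) ⟹ 0 + 1q = (-2) + 7q ⟹ q = 1/3.

p = 1/2, q = 1/3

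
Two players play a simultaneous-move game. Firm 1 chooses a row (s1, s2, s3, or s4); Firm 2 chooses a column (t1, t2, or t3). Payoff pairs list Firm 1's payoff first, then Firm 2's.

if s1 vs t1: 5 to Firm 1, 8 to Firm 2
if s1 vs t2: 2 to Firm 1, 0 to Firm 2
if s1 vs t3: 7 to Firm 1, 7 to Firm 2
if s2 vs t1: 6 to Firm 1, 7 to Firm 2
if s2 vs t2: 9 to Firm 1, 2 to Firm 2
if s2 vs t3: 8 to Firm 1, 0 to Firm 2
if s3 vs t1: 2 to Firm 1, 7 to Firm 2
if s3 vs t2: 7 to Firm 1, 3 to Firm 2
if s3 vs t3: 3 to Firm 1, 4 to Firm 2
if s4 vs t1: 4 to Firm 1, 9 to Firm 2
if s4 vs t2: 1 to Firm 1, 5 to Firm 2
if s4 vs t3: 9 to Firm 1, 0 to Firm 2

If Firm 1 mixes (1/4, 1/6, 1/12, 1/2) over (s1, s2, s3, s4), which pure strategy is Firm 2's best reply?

Compute Firm 2's expected payoff from each pure strategy against the given mix.
t1: (1/4)·8 + (1/6)·7 + (1/12)·7 + (1/2)·9 = 33/4
t2: (1/4)·0 + (1/6)·2 + (1/12)·3 + (1/2)·5 = 37/12
t3: (1/4)·7 + (1/6)·0 + (1/12)·4 + (1/2)·0 = 25/12
Highest expected payoff is 33/4, from t1.

t1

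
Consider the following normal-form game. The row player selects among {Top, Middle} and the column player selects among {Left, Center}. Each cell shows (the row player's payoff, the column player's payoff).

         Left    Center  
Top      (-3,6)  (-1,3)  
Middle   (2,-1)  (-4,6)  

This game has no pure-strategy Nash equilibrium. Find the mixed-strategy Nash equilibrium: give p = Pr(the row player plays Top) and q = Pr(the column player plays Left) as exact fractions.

p = 7/10, q = 3/8

In a mixed NE each player is indifferent between their pure strategies, so the opponent's mix sets the indifference.
The column player indifferent between Left and Center: p·6 + (1−p)·(-1) = p·3 + (1−p)·6 ⟹ (-1) + 7p = 6 + (-3)p ⟹ p = 7/10.
The row player indifferent between Top and Middle: q·(-3) + (1−q)·(-1) = q·2 + (1−q)·(-4) ⟹ (-1) + (-2)q = (-4) + 6q ⟹ q = 3/8.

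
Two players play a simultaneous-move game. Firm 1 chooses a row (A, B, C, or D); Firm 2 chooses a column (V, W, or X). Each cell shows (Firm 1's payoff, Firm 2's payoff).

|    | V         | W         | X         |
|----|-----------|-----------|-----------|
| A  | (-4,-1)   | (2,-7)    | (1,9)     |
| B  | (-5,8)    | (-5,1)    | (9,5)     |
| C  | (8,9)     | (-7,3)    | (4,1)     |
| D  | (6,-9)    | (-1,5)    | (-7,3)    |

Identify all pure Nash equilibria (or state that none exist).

Find each player's best response to every opponent strategy; NE are the intersections.
Firm 1's best responses — vs V: C (payoff 8); vs W: A (payoff 2); vs X: B (payoff 9).
Firm 2's best responses — vs A: X (payoff 9); vs B: V (payoff 8); vs C: V (payoff 9); vs D: W (payoff 5).
The only mutual best response is (C, V); neither player gains by switching there.

(C, V)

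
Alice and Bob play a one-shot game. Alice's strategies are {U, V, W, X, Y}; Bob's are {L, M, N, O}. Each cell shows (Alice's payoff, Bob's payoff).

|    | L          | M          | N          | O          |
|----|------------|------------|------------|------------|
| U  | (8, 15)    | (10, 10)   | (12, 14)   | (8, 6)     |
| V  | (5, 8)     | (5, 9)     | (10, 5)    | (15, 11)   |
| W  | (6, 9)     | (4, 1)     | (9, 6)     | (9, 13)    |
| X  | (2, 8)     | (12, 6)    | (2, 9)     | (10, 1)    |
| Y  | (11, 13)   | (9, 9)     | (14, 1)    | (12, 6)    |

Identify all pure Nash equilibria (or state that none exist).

(V, O) and (Y, L)

Find each player's best response to every opponent strategy; NE are the intersections.
Alice's best responses — vs L: Y (payoff 11); vs M: X (payoff 12); vs N: Y (payoff 14); vs O: V (payoff 15).
Bob's best responses — vs U: L (payoff 15); vs V: O (payoff 11); vs W: O (payoff 13); vs X: N (payoff 9); vs Y: L (payoff 13).
Mutual best responses occur at (V, O) and (Y, L); at each, neither player gains by switching.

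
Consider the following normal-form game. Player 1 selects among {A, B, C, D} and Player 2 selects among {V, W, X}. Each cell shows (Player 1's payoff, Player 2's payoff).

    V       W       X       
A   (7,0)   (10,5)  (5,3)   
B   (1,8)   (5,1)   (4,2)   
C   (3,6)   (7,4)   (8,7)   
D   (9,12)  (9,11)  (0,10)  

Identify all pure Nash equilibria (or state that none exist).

(A, W), (C, X), and (D, V)

Check mutual best responses: a cell is a NE iff neither player can gain by unilaterally deviating.
Player 1's best responses — vs V: D (payoff 9); vs W: A (payoff 10); vs X: C (payoff 8).
Player 2's best responses — vs A: W (payoff 5); vs B: V (payoff 8); vs C: X (payoff 7); vs D: V (payoff 12).
Mutual best responses occur at (A, W), (C, X), and (D, V); at each, neither player gains by switching.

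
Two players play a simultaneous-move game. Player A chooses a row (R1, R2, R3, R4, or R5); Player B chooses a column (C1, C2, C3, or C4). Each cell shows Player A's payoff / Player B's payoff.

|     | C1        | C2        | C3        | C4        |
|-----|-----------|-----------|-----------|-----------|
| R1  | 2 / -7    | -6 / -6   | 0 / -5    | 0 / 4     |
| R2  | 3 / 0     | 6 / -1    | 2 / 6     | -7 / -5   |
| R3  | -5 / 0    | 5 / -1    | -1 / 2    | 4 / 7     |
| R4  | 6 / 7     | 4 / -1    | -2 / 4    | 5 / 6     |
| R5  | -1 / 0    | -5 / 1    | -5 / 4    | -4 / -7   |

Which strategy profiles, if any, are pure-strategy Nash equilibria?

Check mutual best responses: a cell is a NE iff neither player can gain by unilaterally deviating.
Player A's best responses — vs C1: R4 (payoff 6); vs C2: R2 (payoff 6); vs C3: R2 (payoff 2); vs C4: R4 (payoff 5).
Player B's best responses — vs R1: C4 (payoff 4); vs R2: C3 (payoff 6); vs R3: C4 (payoff 7); vs R4: C1 (payoff 7); vs R5: C3 (payoff 4).
Mutual best responses occur at (R2, C3) and (R4, C1); at each, neither player gains by switching.

(R2, C3) and (R4, C1)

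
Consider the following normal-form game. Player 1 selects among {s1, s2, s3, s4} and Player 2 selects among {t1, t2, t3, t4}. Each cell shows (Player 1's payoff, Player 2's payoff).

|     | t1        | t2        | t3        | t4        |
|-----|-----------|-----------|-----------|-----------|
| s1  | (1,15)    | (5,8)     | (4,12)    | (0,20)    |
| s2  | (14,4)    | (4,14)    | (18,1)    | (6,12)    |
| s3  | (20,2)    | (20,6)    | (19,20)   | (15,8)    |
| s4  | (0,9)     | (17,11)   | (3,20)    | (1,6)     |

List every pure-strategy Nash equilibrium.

(s3, t3)

Check mutual best responses: a cell is a NE iff neither player can gain by unilaterally deviating.
Player 1's best responses — vs t1: s3 (payoff 20); vs t2: s3 (payoff 20); vs t3: s3 (payoff 19); vs t4: s3 (payoff 15).
Player 2's best responses — vs s1: t4 (payoff 20); vs s2: t2 (payoff 14); vs s3: t3 (payoff 20); vs s4: t3 (payoff 20).
The only mutual best response is (s3, t3); neither player gains by switching there.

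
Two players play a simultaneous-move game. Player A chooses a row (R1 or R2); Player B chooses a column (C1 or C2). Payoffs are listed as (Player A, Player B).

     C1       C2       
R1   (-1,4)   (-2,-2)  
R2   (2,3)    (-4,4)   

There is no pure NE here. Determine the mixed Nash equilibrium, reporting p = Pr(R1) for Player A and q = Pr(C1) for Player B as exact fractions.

In a mixed NE each player is indifferent between their pure strategies, so the opponent's mix sets the indifference.
Player B indifferent between C1 and C2: p·4 + (1−p)·3 = p·(-2) + (1−p)·4 ⟹ 3 + 1p = 4 + (-6)p ⟹ p = 1/7.
Player A indifferent between R1 and R2: q·(-1) + (1−q)·(-2) = q·2 + (1−q)·(-4) ⟹ (-2) + 1q = (-4) + 6q ⟹ q = 2/5.

p = 1/7, q = 2/5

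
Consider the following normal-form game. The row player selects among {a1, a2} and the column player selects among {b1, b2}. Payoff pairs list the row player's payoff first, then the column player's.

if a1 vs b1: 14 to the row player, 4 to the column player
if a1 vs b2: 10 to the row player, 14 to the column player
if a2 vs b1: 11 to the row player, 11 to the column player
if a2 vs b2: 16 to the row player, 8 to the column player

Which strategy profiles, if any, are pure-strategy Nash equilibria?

Find each player's best response to every opponent strategy; NE are the intersections.
The row player's best responses — vs b1: a1 (payoff 14); vs b2: a2 (payoff 16).
The column player's best responses — vs a1: b2 (payoff 14); vs a2: b1 (payoff 11).
No cell has both players best-responding. For instance, the row player's best reply to b2 is a2, but against a2 the column player prefers b1 over b2.

There is no pure-strategy Nash equilibrium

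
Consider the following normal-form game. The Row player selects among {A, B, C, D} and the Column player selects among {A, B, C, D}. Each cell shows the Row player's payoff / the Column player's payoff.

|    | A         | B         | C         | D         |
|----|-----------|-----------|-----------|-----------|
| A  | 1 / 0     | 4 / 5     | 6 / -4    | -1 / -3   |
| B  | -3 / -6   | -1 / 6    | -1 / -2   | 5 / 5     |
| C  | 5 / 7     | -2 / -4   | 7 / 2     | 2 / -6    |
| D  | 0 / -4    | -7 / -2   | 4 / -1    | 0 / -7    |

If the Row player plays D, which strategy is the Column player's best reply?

C

With the Row player fixed at D, the Column player's payoffs are: A → -4, B → -2, C → -1, D → -7.
The maximum is -1, achieved by C.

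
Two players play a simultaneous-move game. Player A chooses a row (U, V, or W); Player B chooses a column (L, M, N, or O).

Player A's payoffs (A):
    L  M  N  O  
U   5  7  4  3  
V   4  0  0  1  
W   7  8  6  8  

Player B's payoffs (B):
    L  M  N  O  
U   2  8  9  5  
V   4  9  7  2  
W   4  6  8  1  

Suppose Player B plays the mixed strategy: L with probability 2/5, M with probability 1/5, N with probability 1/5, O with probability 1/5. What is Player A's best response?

Player A's best reply maximizes expected payoff against the mix.
U: (2/5)·5 + (1/5)·7 + (1/5)·4 + (1/5)·3 = 24/5
V: (2/5)·4 + (1/5)·0 + (1/5)·0 + (1/5)·1 = 9/5
W: (2/5)·7 + (1/5)·8 + (1/5)·6 + (1/5)·8 = 36/5
Highest expected payoff is 36/5, from W.

W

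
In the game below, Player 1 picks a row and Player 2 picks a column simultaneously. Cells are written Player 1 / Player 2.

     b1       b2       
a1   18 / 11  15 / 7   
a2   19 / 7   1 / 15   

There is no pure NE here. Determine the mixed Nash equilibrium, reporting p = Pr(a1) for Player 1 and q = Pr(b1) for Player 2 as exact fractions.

Each player's mixing probability is pinned down by making the *other* player indifferent.
Player 2 indifferent between b1 and b2: p·11 + (1−p)·7 = p·7 + (1−p)·15 ⟹ 7 + 4p = 15 + (-8)p ⟹ p = 2/3.
Player 1 indifferent between a1 and a2: q·18 + (1−q)·15 = q·19 + (1−q)·1 ⟹ 15 + 3q = 1 + 18q ⟹ q = 14/15.

p = 2/3, q = 14/15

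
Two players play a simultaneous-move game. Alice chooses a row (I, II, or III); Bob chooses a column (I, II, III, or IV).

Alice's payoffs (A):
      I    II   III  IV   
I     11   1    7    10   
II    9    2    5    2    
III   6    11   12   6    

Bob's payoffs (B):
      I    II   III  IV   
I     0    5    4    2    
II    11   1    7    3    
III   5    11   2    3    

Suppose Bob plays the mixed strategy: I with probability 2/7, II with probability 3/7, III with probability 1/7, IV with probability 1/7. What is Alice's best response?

Compute Alice's expected payoff from each pure strategy against the given mix.
I: (2/7)·11 + (3/7)·1 + (1/7)·7 + (1/7)·10 = 6
II: (2/7)·9 + (3/7)·2 + (1/7)·5 + (1/7)·2 = 31/7
III: (2/7)·6 + (3/7)·11 + (1/7)·12 + (1/7)·6 = 9
Highest expected payoff is 9, from III.

III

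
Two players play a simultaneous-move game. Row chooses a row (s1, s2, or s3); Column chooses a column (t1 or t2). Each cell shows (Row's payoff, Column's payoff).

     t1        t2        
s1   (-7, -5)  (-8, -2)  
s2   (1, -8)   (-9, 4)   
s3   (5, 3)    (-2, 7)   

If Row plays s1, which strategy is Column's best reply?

t2

With Row fixed at s1, Column's payoffs are: t1 → -5, t2 → -2.
The maximum is -2, achieved by t2.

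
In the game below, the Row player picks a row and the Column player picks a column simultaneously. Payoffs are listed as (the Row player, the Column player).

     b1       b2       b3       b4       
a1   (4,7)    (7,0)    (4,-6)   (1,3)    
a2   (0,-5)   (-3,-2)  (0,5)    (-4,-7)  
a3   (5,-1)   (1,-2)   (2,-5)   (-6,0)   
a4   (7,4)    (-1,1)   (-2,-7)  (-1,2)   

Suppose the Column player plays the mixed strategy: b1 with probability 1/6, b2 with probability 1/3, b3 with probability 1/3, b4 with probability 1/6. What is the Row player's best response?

a1

Compute the Row player's expected payoff from each pure strategy against the given mix.
a1: (1/6)·4 + (1/3)·7 + (1/3)·4 + (1/6)·1 = 9/2
a2: (1/6)·0 + (1/3)·(-3) + (1/3)·0 + (1/6)·(-4) = -5/3
a3: (1/6)·5 + (1/3)·1 + (1/3)·2 + (1/6)·(-6) = 5/6
a4: (1/6)·7 + (1/3)·(-1) + (1/3)·(-2) + (1/6)·(-1) = 0
Highest expected payoff is 9/2, from a1.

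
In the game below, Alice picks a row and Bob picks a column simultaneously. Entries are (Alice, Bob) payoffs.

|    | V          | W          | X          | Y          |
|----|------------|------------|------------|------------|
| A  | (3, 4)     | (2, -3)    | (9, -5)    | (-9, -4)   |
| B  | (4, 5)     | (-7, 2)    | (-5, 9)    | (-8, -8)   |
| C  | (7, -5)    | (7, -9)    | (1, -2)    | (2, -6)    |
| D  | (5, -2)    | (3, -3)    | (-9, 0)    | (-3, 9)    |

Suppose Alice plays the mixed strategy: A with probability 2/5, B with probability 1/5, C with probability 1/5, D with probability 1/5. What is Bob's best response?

V

Compute Bob's expected payoff from each pure strategy against the given mix.
V: (2/5)·4 + (1/5)·5 + (1/5)·(-5) + (1/5)·(-2) = 6/5
W: (2/5)·(-3) + (1/5)·2 + (1/5)·(-9) + (1/5)·(-3) = -16/5
X: (2/5)·(-5) + (1/5)·9 + (1/5)·(-2) + (1/5)·0 = -3/5
Y: (2/5)·(-4) + (1/5)·(-8) + (1/5)·(-6) + (1/5)·9 = -13/5
Highest expected payoff is 6/5, from V.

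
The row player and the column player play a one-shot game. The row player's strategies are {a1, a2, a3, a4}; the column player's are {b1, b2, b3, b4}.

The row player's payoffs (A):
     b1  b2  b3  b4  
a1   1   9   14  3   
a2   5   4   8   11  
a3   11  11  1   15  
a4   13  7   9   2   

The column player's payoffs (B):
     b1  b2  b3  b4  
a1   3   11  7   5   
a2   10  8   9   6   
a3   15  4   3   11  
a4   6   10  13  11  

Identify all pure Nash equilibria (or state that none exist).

Check mutual best responses: a cell is a NE iff neither player can gain by unilaterally deviating.
The row player's best responses — vs b1: a4 (payoff 13); vs b2: a3 (payoff 11); vs b3: a1 (payoff 14); vs b4: a3 (payoff 15).
The column player's best responses — vs a1: b2 (payoff 11); vs a2: b1 (payoff 10); vs a3: b1 (payoff 15); vs a4: b3 (payoff 13).
No cell has both players best-responding. For instance, the row player's best reply to b4 is a3, but against a3 the column player prefers b1 over b4.

None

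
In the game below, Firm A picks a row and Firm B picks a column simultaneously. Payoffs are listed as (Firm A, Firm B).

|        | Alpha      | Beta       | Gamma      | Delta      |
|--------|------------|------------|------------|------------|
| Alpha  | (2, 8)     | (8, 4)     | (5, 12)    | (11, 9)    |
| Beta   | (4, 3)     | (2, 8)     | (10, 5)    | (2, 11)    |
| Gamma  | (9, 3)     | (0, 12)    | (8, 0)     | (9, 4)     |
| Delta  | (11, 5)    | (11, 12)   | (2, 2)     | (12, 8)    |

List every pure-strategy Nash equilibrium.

A profile is a Nash equilibrium when each player is best-responding to the other.
Firm A's best responses — vs Alpha: Delta (payoff 11); vs Beta: Delta (payoff 11); vs Gamma: Beta (payoff 10); vs Delta: Delta (payoff 12).
Firm B's best responses — vs Alpha: Gamma (payoff 12); vs Beta: Delta (payoff 11); vs Gamma: Beta (payoff 12); vs Delta: Beta (payoff 12).
The only mutual best response is (Delta, Beta); neither player gains by switching there.

(Delta, Beta)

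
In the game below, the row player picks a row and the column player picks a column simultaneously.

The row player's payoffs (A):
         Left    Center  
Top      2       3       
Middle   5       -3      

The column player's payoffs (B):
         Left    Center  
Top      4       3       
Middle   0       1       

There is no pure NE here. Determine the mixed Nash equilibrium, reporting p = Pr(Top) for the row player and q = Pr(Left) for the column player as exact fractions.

Each player's mixing probability is pinned down by making the *other* player indifferent.
The column player indifferent between Left and Center: p·4 + (1−p)·0 = p·3 + (1−p)·1 ⟹ 0 + 4p = 1 + 2p ⟹ p = 1/2.
The row player indifferent between Top and Middle: q·2 + (1−q)·3 = q·5 + (1−q)·(-3) ⟹ 3 + (-1)q = (-3) + 8q ⟹ q = 2/3.

p = 1/2, q = 2/3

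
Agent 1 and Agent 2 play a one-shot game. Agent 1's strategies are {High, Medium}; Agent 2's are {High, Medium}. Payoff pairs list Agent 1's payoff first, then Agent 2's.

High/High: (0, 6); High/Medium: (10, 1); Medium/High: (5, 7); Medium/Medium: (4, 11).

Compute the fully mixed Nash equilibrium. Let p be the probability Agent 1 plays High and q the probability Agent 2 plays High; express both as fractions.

p = 4/9, q = 6/11

Each player's mixing probability is pinned down by making the *other* player indifferent.
Agent 2 indifferent between High and Medium: p·6 + (1−p)·7 = p·1 + (1−p)·11 ⟹ 7 + (-1)p = 11 + (-10)p ⟹ p = 4/9.
Agent 1 indifferent between High and Medium: q·0 + (1−q)·10 = q·5 + (1−q)·4 ⟹ 10 + (-10)q = 4 + 1q ⟹ q = 6/11.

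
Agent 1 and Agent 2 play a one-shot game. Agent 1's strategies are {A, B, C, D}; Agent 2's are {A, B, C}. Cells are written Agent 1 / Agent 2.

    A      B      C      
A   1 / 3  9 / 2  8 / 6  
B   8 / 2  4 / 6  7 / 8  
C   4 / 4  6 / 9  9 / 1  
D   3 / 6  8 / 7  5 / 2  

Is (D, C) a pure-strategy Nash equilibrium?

No

Holding Agent 2 at C: Agent 1 gets 5 from D but could get 9 by switching to C. Agent 1 has a profitable deviation.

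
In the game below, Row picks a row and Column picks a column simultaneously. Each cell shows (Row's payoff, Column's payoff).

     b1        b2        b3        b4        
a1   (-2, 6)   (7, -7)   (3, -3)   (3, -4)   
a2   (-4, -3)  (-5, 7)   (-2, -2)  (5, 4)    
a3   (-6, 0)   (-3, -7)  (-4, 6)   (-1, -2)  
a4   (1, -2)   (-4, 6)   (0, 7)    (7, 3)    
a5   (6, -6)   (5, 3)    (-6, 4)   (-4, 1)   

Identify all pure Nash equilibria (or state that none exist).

Find each player's best response to every opponent strategy; NE are the intersections.
Row's best responses — vs b1: a5 (payoff 6); vs b2: a1 (payoff 7); vs b3: a1 (payoff 3); vs b4: a4 (payoff 7).
Column's best responses — vs a1: b1 (payoff 6); vs a2: b2 (payoff 7); vs a3: b3 (payoff 6); vs a4: b3 (payoff 7); vs a5: b3 (payoff 4).
No cell has both players best-responding. For instance, Row's best reply to b2 is a1, but against a1 Column prefers b1 over b2.

No pure-strategy Nash equilibrium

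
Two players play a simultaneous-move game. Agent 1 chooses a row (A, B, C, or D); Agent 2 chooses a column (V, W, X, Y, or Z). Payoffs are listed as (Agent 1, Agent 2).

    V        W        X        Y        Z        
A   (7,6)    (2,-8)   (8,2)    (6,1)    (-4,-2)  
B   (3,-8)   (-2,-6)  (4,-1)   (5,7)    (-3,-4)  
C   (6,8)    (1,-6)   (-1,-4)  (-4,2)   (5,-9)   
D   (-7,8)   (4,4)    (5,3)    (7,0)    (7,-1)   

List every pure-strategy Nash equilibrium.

(A, V)

Check mutual best responses: a cell is a NE iff neither player can gain by unilaterally deviating.
Agent 1's best responses — vs V: A (payoff 7); vs W: D (payoff 4); vs X: A (payoff 8); vs Y: D (payoff 7); vs Z: D (payoff 7).
Agent 2's best responses — vs A: V (payoff 6); vs B: Y (payoff 7); vs C: V (payoff 8); vs D: V (payoff 8).
The only mutual best response is (A, V); neither player gains by switching there.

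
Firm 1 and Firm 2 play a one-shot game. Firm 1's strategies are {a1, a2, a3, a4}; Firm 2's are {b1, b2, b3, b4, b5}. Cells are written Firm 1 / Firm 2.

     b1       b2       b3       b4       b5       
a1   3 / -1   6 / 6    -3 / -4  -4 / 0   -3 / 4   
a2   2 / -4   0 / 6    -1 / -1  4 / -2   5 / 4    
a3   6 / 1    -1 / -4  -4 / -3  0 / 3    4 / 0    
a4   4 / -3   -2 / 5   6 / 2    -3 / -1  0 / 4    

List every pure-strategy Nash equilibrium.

Find each player's best response to every opponent strategy; NE are the intersections.
Firm 1's best responses — vs b1: a3 (payoff 6); vs b2: a1 (payoff 6); vs b3: a4 (payoff 6); vs b4: a2 (payoff 4); vs b5: a2 (payoff 5).
Firm 2's best responses — vs a1: b2 (payoff 6); vs a2: b2 (payoff 6); vs a3: b4 (payoff 3); vs a4: b2 (payoff 5).
The only mutual best response is (a1, b2); neither player gains by switching there.

(a1, b2)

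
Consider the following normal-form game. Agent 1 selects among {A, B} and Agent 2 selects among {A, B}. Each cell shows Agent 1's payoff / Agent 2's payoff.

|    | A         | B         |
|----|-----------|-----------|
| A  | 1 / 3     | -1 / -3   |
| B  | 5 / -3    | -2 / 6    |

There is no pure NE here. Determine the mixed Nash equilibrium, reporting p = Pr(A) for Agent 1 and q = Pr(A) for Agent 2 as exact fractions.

p = 3/5, q = 1/5

In a mixed NE each player is indifferent between their pure strategies, so the opponent's mix sets the indifference.
Agent 2 indifferent between A and B: p·3 + (1−p)·(-3) = p·(-3) + (1−p)·6 ⟹ (-3) + 6p = 6 + (-9)p ⟹ p = 3/5.
Agent 1 indifferent between A and B: q·1 + (1−q)·(-1) = q·5 + (1−q)·(-2) ⟹ (-1) + 2q = (-2) + 7q ⟹ q = 1/5.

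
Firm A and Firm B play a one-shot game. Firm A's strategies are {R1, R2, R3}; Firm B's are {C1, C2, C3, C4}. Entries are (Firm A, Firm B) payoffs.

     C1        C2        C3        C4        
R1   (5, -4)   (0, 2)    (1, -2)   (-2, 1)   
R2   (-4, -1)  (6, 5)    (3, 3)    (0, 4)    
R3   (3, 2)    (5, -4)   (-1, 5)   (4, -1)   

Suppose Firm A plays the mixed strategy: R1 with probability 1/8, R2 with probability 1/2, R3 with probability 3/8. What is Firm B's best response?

C3

Compute Firm B's expected payoff from each pure strategy against the given mix.
C1: (1/8)·(-4) + (1/2)·(-1) + (3/8)·2 = -1/4
C2: (1/8)·2 + (1/2)·5 + (3/8)·(-4) = 5/4
C3: (1/8)·(-2) + (1/2)·3 + (3/8)·5 = 25/8
C4: (1/8)·1 + (1/2)·4 + (3/8)·(-1) = 7/4
Highest expected payoff is 25/8, from C3.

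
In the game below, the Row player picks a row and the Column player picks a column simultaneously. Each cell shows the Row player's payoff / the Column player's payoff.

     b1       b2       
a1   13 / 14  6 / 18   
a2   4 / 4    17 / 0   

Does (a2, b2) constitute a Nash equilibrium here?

Holding the Column player at b2: the Row player gets 17 from a2, versus 6 from a1. No profitable deviation for the Row player.
Holding the Row player at a2: the Column player gets 0 from b2 but could get 4 by switching to b1. The Column player has a profitable deviation.

No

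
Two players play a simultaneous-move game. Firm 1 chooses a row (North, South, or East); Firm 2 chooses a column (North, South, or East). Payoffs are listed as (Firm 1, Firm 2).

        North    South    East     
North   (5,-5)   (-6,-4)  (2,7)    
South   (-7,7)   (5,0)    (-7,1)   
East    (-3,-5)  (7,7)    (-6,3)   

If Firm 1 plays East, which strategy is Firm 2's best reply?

South

With Firm 1 fixed at East, Firm 2's payoffs are: North → -5, South → 7, East → 3.
The maximum is 7, achieved by South.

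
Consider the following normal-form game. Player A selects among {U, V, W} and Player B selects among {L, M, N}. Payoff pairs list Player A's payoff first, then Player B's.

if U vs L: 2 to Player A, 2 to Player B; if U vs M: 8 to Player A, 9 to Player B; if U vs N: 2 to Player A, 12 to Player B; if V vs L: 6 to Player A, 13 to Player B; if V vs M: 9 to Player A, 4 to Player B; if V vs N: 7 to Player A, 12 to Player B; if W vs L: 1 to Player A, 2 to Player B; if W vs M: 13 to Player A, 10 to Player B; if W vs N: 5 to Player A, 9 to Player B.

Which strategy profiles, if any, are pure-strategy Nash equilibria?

Check mutual best responses: a cell is a NE iff neither player can gain by unilaterally deviating.
Player A's best responses — vs L: V (payoff 6); vs M: W (payoff 13); vs N: V (payoff 7).
Player B's best responses — vs U: N (payoff 12); vs V: L (payoff 13); vs W: M (payoff 10).
Mutual best responses occur at (V, L) and (W, M); at each, neither player gains by switching.

(V, L) and (W, M)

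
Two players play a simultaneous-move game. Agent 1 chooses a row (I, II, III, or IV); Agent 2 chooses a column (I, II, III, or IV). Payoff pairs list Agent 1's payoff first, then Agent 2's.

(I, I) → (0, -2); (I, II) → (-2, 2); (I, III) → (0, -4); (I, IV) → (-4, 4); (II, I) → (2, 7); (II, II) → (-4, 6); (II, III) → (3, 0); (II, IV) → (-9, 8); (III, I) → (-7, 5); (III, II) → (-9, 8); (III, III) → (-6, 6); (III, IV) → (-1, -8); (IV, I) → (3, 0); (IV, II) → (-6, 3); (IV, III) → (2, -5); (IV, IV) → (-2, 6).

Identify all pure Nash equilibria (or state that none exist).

There is no pure-strategy Nash equilibrium

Check mutual best responses: a cell is a NE iff neither player can gain by unilaterally deviating.
Agent 1's best responses — vs I: IV (payoff 3); vs II: I (payoff -2); vs III: II (payoff 3); vs IV: III (payoff -1).
Agent 2's best responses — vs I: IV (payoff 4); vs II: IV (payoff 8); vs III: II (payoff 8); vs IV: IV (payoff 6).
No cell has both players best-responding. For instance, Agent 1's best reply to II is I, but against I Agent 2 prefers IV over II.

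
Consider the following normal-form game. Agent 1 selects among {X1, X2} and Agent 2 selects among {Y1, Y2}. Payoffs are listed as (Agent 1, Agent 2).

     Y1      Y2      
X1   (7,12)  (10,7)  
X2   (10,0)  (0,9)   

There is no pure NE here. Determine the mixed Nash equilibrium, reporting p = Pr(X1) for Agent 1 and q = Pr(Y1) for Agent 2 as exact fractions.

In a mixed NE each player is indifferent between their pure strategies, so the opponent's mix sets the indifference.
Agent 2 indifferent between Y1 and Y2: p·12 + (1−p)·0 = p·7 + (1−p)·9 ⟹ 0 + 12p = 9 + (-2)p ⟹ p = 9/14.
Agent 1 indifferent between X1 and X2: q·7 + (1−q)·10 = q·10 + (1−q)·0 ⟹ 10 + (-3)q = 0 + 10q ⟹ q = 10/13.

p = 9/14, q = 10/13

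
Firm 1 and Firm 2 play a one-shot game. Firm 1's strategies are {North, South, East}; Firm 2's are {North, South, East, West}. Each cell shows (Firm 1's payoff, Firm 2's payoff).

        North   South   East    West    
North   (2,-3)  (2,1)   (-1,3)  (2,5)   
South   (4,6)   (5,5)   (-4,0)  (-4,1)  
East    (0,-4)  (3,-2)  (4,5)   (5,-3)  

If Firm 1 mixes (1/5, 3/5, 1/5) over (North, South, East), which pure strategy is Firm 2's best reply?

South

Compute Firm 2's expected payoff from each pure strategy against the given mix.
North: (1/5)·(-3) + (3/5)·6 + (1/5)·(-4) = 11/5
South: (1/5)·1 + (3/5)·5 + (1/5)·(-2) = 14/5
East: (1/5)·3 + (3/5)·0 + (1/5)·5 = 8/5
West: (1/5)·5 + (3/5)·1 + (1/5)·(-3) = 1
Highest expected payoff is 14/5, from South.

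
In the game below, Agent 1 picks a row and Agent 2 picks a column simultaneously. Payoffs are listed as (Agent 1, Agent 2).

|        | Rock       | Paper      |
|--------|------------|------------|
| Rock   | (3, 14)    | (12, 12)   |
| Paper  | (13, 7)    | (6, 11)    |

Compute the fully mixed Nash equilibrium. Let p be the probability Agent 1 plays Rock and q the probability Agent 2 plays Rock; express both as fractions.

In a mixed NE each player is indifferent between their pure strategies, so the opponent's mix sets the indifference.
Agent 2 indifferent between Rock and Paper: p·14 + (1−p)·7 = p·12 + (1−p)·11 ⟹ 7 + 7p = 11 + 1p ⟹ p = 2/3.
Agent 1 indifferent between Rock and Paper: q·3 + (1−q)·12 = q·13 + (1−q)·6 ⟹ 12 + (-9)q = 6 + 7q ⟹ q = 3/8.

p = 2/3, q = 3/8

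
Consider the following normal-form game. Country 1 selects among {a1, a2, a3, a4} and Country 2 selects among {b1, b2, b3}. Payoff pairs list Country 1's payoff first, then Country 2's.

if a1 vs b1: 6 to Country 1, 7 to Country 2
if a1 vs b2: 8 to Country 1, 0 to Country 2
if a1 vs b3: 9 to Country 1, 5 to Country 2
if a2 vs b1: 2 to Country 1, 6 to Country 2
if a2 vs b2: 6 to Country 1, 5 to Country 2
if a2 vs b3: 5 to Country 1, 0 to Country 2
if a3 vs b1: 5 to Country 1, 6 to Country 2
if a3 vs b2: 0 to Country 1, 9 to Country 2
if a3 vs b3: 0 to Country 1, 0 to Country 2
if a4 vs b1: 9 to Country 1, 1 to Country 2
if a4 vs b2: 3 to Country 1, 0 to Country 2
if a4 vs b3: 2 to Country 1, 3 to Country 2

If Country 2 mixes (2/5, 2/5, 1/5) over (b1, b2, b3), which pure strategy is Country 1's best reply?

a1

Compute Country 1's expected payoff from each pure strategy against the given mix.
a1: (2/5)·6 + (2/5)·8 + (1/5)·9 = 37/5
a2: (2/5)·2 + (2/5)·6 + (1/5)·5 = 21/5
a3: (2/5)·5 + (2/5)·0 + (1/5)·0 = 2
a4: (2/5)·9 + (2/5)·3 + (1/5)·2 = 26/5
Highest expected payoff is 37/5, from a1.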